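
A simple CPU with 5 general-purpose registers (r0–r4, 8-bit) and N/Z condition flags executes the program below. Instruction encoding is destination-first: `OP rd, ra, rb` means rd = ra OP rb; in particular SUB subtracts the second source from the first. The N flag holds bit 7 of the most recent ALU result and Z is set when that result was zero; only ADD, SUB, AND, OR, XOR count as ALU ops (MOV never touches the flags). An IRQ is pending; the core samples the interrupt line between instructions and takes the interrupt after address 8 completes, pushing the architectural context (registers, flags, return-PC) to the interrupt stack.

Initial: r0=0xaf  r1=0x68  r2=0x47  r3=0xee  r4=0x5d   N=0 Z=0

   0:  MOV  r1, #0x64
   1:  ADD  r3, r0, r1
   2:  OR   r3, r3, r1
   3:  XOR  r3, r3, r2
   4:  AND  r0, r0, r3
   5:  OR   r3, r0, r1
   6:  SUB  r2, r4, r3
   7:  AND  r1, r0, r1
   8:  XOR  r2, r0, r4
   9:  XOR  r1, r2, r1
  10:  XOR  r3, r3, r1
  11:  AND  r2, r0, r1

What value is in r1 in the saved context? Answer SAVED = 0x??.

after  0: r0=0xaf r1=0x64 r2=0x47 r3=0xee r4=0x5d  N=0 Z=0
after  1: r0=0xaf r1=0x64 r2=0x47 r3=0x13 r4=0x5d  N=0 Z=0
after  2: r0=0xaf r1=0x64 r2=0x47 r3=0x77 r4=0x5d  N=0 Z=0
after  3: r0=0xaf r1=0x64 r2=0x47 r3=0x30 r4=0x5d  N=0 Z=0
after  4: r0=0x20 r1=0x64 r2=0x47 r3=0x30 r4=0x5d  N=0 Z=0
after  5: r0=0x20 r1=0x64 r2=0x47 r3=0x64 r4=0x5d  N=0 Z=0
after  6: r0=0x20 r1=0x64 r2=0xf9 r3=0x64 r4=0x5d  N=1 Z=0
after  7: r0=0x20 r1=0x20 r2=0xf9 r3=0x64 r4=0x5d  N=0 Z=0
after  8: r0=0x20 r1=0x20 r2=0x7d r3=0x64 r4=0x5d  N=0 Z=0
-- IRQ taken; context saved, return-PC = 9 --

SAVED = 0x20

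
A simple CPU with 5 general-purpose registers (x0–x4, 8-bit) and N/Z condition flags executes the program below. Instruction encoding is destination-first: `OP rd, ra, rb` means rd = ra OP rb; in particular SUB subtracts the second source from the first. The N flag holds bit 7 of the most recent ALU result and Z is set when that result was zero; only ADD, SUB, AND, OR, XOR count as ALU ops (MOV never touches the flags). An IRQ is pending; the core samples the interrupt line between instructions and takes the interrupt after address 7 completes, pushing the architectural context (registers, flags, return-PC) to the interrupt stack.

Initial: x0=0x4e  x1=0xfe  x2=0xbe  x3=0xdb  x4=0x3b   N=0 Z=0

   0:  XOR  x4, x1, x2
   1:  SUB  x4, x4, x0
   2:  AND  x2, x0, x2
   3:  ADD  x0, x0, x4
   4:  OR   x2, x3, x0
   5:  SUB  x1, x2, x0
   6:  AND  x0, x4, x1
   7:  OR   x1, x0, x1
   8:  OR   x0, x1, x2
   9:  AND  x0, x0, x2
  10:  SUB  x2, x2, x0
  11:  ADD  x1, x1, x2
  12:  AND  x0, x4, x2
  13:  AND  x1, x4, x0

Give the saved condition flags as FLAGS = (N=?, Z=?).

FLAGS = (N=1, Z=0)

after  0: x0=0x4e x1=0xfe x2=0xbe x3=0xdb x4=0x40  N=0 Z=0
after  1: x0=0x4e x1=0xfe x2=0xbe x3=0xdb x4=0xf2  N=1 Z=0
after  2: x0=0x4e x1=0xfe x2=0x0e x3=0xdb x4=0xf2  N=0 Z=0
after  3: x0=0x40 x1=0xfe x2=0x0e x3=0xdb x4=0xf2  N=0 Z=0
after  4: x0=0x40 x1=0xfe x2=0xdb x3=0xdb x4=0xf2  N=1 Z=0
after  5: x0=0x40 x1=0x9b x2=0xdb x3=0xdb x4=0xf2  N=1 Z=0
after  6: x0=0x92 x1=0x9b x2=0xdb x3=0xdb x4=0xf2  N=1 Z=0
after  7: x0=0x92 x1=0x9b x2=0xdb x3=0xdb x4=0xf2  N=1 Z=0
-- IRQ taken; context saved, return-PC = 8 --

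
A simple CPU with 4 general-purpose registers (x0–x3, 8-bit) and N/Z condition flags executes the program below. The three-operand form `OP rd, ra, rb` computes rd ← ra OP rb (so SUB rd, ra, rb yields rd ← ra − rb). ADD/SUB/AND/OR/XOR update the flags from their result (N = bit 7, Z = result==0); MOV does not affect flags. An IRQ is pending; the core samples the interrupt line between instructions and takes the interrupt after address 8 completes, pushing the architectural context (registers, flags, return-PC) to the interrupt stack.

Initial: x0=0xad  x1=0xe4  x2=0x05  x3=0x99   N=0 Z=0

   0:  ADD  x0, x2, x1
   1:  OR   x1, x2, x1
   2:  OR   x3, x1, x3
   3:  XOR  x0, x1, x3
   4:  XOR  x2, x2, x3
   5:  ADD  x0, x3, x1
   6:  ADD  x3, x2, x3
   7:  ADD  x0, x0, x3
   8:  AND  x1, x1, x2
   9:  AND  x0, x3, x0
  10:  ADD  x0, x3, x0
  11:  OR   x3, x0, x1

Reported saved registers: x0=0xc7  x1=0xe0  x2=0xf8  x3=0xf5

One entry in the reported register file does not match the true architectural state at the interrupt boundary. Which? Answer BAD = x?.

BAD = x0

after  0: x0=0xe9 x1=0xe4 x2=0x05 x3=0x99  N=1 Z=0
after  1: x0=0xe9 x1=0xe5 x2=0x05 x3=0x99  N=1 Z=0
after  2: x0=0xe9 x1=0xe5 x2=0x05 x3=0xfd  N=1 Z=0
after  3: x0=0x18 x1=0xe5 x2=0x05 x3=0xfd  N=0 Z=0
after  4: x0=0x18 x1=0xe5 x2=0xf8 x3=0xfd  N=1 Z=0
after  5: x0=0xe2 x1=0xe5 x2=0xf8 x3=0xfd  N=1 Z=0
after  6: x0=0xe2 x1=0xe5 x2=0xf8 x3=0xf5  N=1 Z=0
after  7: x0=0xd7 x1=0xe5 x2=0xf8 x3=0xf5  N=1 Z=0
after  8: x0=0xd7 x1=0xe0 x2=0xf8 x3=0xf5  N=1 Z=0
-- IRQ taken; context saved, return-PC = 9 --
mismatch: x0: reported 0xc7 vs actual 0xd7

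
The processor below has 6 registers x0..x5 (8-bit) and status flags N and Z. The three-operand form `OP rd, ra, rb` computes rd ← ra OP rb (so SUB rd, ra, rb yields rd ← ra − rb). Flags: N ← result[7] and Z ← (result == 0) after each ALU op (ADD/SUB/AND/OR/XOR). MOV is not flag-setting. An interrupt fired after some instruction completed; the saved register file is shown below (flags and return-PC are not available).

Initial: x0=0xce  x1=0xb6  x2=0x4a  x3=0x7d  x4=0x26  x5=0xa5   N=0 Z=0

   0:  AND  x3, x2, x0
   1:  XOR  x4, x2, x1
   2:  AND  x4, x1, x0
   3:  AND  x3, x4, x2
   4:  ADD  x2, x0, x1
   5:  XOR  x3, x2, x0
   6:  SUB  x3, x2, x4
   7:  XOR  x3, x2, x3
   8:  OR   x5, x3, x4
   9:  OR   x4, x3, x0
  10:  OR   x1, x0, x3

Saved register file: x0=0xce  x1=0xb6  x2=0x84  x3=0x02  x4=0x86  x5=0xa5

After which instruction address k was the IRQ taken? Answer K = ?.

K = 4

after  0: x0=0xce x1=0xb6 x2=0x4a x3=0x4a x4=0x26 x5=0xa5  N=0 Z=0
after  1: x0=0xce x1=0xb6 x2=0x4a x3=0x4a x4=0xfc x5=0xa5  N=1 Z=0
after  2: x0=0xce x1=0xb6 x2=0x4a x3=0x4a x4=0x86 x5=0xa5  N=1 Z=0
after  3: x0=0xce x1=0xb6 x2=0x4a x3=0x02 x4=0x86 x5=0xa5  N=0 Z=0
after  4: x0=0xce x1=0xb6 x2=0x84 x3=0x02 x4=0x86 x5=0xa5  N=1 Z=0
-- IRQ taken; context saved, return-PC = 5 --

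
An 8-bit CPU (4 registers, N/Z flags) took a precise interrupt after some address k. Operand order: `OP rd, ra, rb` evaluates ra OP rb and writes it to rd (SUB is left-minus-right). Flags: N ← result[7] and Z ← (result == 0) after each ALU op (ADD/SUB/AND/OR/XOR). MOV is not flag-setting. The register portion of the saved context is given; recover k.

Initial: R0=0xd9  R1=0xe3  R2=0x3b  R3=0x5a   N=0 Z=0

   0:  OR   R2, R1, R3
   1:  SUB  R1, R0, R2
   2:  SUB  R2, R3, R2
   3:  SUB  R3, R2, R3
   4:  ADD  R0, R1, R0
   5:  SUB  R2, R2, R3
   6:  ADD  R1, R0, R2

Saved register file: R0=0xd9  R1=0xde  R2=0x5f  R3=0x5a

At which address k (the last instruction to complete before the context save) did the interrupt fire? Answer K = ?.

K = 2

after  0: R0=0xd9 R1=0xe3 R2=0xfb R3=0x5a  N=1 Z=0
after  1: R0=0xd9 R1=0xde R2=0xfb R3=0x5a  N=1 Z=0
after  2: R0=0xd9 R1=0xde R2=0x5f R3=0x5a  N=0 Z=0
-- IRQ taken; context saved, return-PC = 3 --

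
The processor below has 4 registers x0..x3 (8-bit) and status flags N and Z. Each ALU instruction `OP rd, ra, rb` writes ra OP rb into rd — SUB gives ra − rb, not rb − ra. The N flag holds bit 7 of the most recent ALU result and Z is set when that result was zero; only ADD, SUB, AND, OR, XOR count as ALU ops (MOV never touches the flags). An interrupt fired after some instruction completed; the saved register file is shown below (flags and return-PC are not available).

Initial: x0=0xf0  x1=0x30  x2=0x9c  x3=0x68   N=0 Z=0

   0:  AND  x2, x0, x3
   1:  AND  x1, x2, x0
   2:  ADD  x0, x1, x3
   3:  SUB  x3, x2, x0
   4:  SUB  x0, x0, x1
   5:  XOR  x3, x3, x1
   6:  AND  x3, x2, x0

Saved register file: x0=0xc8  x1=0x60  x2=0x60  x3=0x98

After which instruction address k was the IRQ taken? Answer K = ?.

K = 3

after  0: x0=0xf0 x1=0x30 x2=0x60 x3=0x68  N=0 Z=0
after  1: x0=0xf0 x1=0x60 x2=0x60 x3=0x68  N=0 Z=0
after  2: x0=0xc8 x1=0x60 x2=0x60 x3=0x68  N=1 Z=0
after  3: x0=0xc8 x1=0x60 x2=0x60 x3=0x98  N=1 Z=0
-- IRQ taken; context saved, return-PC = 4 --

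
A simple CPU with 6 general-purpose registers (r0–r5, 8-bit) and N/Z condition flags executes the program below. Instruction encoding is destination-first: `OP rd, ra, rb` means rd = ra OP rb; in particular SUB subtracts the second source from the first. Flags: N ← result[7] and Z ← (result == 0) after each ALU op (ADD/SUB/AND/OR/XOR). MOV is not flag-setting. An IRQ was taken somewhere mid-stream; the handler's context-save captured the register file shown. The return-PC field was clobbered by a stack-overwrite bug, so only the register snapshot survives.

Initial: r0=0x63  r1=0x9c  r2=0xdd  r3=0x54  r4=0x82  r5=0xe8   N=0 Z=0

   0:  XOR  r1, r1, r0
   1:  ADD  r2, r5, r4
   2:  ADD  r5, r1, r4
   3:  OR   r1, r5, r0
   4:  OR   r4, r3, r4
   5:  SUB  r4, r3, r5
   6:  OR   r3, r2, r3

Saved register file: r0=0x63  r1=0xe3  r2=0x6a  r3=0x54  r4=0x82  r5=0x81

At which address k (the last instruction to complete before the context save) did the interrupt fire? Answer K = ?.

K = 3

after  0: r0=0x63 r1=0xff r2=0xdd r3=0x54 r4=0x82 r5=0xe8  N=1 Z=0
after  1: r0=0x63 r1=0xff r2=0x6a r3=0x54 r4=0x82 r5=0xe8  N=0 Z=0
after  2: r0=0x63 r1=0xff r2=0x6a r3=0x54 r4=0x82 r5=0x81  N=1 Z=0
after  3: r0=0x63 r1=0xe3 r2=0x6a r3=0x54 r4=0x82 r5=0x81  N=1 Z=0
-- IRQ taken; context saved, return-PC = 4 --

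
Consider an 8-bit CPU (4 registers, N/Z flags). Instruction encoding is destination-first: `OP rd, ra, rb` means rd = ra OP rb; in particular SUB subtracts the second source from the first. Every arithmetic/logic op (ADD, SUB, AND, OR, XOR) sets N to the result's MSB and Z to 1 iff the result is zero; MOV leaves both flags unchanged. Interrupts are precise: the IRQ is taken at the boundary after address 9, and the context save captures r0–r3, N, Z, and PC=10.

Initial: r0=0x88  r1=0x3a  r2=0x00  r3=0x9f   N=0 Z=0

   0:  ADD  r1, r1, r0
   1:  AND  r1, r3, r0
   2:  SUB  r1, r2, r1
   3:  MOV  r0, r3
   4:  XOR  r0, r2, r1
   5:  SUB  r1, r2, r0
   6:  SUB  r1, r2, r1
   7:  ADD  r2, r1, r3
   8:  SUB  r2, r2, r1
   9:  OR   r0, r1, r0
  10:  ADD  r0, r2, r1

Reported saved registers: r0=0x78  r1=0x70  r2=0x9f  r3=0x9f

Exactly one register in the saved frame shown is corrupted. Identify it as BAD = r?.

BAD = r1

after  0: r0=0x88 r1=0xc2 r2=0x00 r3=0x9f  N=1 Z=0
after  1: r0=0x88 r1=0x88 r2=0x00 r3=0x9f  N=1 Z=0
after  2: r0=0x88 r1=0x78 r2=0x00 r3=0x9f  N=0 Z=0
after  3: r0=0x9f r1=0x78 r2=0x00 r3=0x9f  N=0 Z=0
after  4: r0=0x78 r1=0x78 r2=0x00 r3=0x9f  N=0 Z=0
after  5: r0=0x78 r1=0x88 r2=0x00 r3=0x9f  N=1 Z=0
after  6: r0=0x78 r1=0x78 r2=0x00 r3=0x9f  N=0 Z=0
after  7: r0=0x78 r1=0x78 r2=0x17 r3=0x9f  N=0 Z=0
after  8: r0=0x78 r1=0x78 r2=0x9f r3=0x9f  N=1 Z=0
after  9: r0=0x78 r1=0x78 r2=0x9f r3=0x9f  N=0 Z=0
-- IRQ taken; context saved, return-PC = 10 --
mismatch: r1: reported 0x70 vs actual 0x78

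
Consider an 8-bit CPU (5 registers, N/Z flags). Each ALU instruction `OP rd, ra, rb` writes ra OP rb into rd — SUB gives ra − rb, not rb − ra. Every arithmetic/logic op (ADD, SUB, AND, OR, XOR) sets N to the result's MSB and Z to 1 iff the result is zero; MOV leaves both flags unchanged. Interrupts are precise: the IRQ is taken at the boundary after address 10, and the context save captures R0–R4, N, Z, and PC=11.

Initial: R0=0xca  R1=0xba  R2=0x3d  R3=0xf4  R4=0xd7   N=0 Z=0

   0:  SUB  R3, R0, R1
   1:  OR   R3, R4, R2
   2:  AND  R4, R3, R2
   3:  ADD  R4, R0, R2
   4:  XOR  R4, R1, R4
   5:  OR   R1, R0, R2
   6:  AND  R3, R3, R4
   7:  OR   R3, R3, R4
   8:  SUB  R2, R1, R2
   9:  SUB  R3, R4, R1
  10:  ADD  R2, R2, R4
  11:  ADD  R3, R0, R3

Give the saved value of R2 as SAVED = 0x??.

after  0: R0=0xca R1=0xba R2=0x3d R3=0x10 R4=0xd7  N=0 Z=0
after  1: R0=0xca R1=0xba R2=0x3d R3=0xff R4=0xd7  N=1 Z=0
after  2: R0=0xca R1=0xba R2=0x3d R3=0xff R4=0x3d  N=0 Z=0
after  3: R0=0xca R1=0xba R2=0x3d R3=0xff R4=0x07  N=0 Z=0
after  4: R0=0xca R1=0xba R2=0x3d R3=0xff R4=0xbd  N=1 Z=0
after  5: R0=0xca R1=0xff R2=0x3d R3=0xff R4=0xbd  N=1 Z=0
after  6: R0=0xca R1=0xff R2=0x3d R3=0xbd R4=0xbd  N=1 Z=0
after  7: R0=0xca R1=0xff R2=0x3d R3=0xbd R4=0xbd  N=1 Z=0
after  8: R0=0xca R1=0xff R2=0xc2 R3=0xbd R4=0xbd  N=1 Z=0
after  9: R0=0xca R1=0xff R2=0xc2 R3=0xbe R4=0xbd  N=1 Z=0
after 10: R0=0xca R1=0xff R2=0x7f R3=0xbe R4=0xbd  N=0 Z=0
-- IRQ taken; context saved, return-PC = 11 --

SAVED = 0x7f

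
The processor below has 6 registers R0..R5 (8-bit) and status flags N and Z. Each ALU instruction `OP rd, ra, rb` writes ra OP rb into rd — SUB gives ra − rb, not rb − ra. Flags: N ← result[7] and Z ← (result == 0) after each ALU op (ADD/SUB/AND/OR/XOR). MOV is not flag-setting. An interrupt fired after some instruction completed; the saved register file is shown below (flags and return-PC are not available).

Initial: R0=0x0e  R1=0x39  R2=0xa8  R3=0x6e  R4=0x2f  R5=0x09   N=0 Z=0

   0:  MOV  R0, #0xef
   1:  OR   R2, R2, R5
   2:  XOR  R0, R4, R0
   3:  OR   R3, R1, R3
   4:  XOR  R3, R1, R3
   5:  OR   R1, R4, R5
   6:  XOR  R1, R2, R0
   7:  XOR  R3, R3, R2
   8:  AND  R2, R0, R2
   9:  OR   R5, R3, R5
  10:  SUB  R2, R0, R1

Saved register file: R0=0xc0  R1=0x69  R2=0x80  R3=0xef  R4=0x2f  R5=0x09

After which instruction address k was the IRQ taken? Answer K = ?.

K = 8

after  0: R0=0xef R1=0x39 R2=0xa8 R3=0x6e R4=0x2f R5=0x09  N=0 Z=0
after  1: R0=0xef R1=0x39 R2=0xa9 R3=0x6e R4=0x2f R5=0x09  N=1 Z=0
after  2: R0=0xc0 R1=0x39 R2=0xa9 R3=0x6e R4=0x2f R5=0x09  N=1 Z=0
after  3: R0=0xc0 R1=0x39 R2=0xa9 R3=0x7f R4=0x2f R5=0x09  N=0 Z=0
after  4: R0=0xc0 R1=0x39 R2=0xa9 R3=0x46 R4=0x2f R5=0x09  N=0 Z=0
after  5: R0=0xc0 R1=0x2f R2=0xa9 R3=0x46 R4=0x2f R5=0x09  N=0 Z=0
after  6: R0=0xc0 R1=0x69 R2=0xa9 R3=0x46 R4=0x2f R5=0x09  N=0 Z=0
after  7: R0=0xc0 R1=0x69 R2=0xa9 R3=0xef R4=0x2f R5=0x09  N=1 Z=0
after  8: R0=0xc0 R1=0x69 R2=0x80 R3=0xef R4=0x2f R5=0x09  N=1 Z=0
-- IRQ taken; context saved, return-PC = 9 --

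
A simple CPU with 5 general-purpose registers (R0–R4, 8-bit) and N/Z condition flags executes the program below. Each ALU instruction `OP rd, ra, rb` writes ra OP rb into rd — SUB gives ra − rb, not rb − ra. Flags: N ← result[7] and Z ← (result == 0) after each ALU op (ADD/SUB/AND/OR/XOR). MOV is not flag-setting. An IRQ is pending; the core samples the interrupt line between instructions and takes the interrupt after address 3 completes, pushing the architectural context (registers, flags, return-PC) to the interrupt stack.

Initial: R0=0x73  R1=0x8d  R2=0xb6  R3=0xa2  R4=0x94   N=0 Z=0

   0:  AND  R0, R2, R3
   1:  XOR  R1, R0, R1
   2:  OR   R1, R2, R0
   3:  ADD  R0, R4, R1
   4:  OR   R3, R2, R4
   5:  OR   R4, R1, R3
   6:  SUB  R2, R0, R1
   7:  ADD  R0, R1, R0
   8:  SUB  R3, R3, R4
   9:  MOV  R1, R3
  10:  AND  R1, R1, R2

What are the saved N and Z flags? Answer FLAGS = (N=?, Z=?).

FLAGS = (N=0, Z=0)

after  0: R0=0xa2 R1=0x8d R2=0xb6 R3=0xa2 R4=0x94  N=1 Z=0
after  1: R0=0xa2 R1=0x2f R2=0xb6 R3=0xa2 R4=0x94  N=0 Z=0
after  2: R0=0xa2 R1=0xb6 R2=0xb6 R3=0xa2 R4=0x94  N=1 Z=0
after  3: R0=0x4a R1=0xb6 R2=0xb6 R3=0xa2 R4=0x94  N=0 Z=0
-- IRQ taken; context saved, return-PC = 4 --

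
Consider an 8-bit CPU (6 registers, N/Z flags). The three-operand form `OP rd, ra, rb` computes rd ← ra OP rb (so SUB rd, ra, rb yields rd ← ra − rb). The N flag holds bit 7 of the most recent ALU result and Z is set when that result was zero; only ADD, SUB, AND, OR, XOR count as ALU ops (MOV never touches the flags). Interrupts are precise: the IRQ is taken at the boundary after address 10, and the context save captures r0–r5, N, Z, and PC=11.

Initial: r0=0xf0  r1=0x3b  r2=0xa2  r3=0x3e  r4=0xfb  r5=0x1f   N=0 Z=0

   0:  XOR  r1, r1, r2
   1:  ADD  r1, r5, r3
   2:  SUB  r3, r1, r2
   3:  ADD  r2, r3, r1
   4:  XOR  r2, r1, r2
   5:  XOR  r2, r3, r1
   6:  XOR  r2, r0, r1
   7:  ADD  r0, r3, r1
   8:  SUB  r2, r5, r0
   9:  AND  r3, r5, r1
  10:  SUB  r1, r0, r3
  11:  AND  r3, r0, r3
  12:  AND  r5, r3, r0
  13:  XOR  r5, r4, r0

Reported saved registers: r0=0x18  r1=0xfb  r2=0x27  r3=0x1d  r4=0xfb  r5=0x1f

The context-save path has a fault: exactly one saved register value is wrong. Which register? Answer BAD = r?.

after  0: r0=0xf0 r1=0x99 r2=0xa2 r3=0x3e r4=0xfb r5=0x1f  N=1 Z=0
after  1: r0=0xf0 r1=0x5d r2=0xa2 r3=0x3e r4=0xfb r5=0x1f  N=0 Z=0
after  2: r0=0xf0 r1=0x5d r2=0xa2 r3=0xbb r4=0xfb r5=0x1f  N=1 Z=0
after  3: r0=0xf0 r1=0x5d r2=0x18 r3=0xbb r4=0xfb r5=0x1f  N=0 Z=0
after  4: r0=0xf0 r1=0x5d r2=0x45 r3=0xbb r4=0xfb r5=0x1f  N=0 Z=0
after  5: r0=0xf0 r1=0x5d r2=0xe6 r3=0xbb r4=0xfb r5=0x1f  N=1 Z=0
after  6: r0=0xf0 r1=0x5d r2=0xad r3=0xbb r4=0xfb r5=0x1f  N=1 Z=0
after  7: r0=0x18 r1=0x5d r2=0xad r3=0xbb r4=0xfb r5=0x1f  N=0 Z=0
after  8: r0=0x18 r1=0x5d r2=0x07 r3=0xbb r4=0xfb r5=0x1f  N=0 Z=0
after  9: r0=0x18 r1=0x5d r2=0x07 r3=0x1d r4=0xfb r5=0x1f  N=0 Z=0
after 10: r0=0x18 r1=0xfb r2=0x07 r3=0x1d r4=0xfb r5=0x1f  N=1 Z=0
-- IRQ taken; context saved, return-PC = 11 --
mismatch: r2: reported 0x27 vs actual 0x07

BAD = r2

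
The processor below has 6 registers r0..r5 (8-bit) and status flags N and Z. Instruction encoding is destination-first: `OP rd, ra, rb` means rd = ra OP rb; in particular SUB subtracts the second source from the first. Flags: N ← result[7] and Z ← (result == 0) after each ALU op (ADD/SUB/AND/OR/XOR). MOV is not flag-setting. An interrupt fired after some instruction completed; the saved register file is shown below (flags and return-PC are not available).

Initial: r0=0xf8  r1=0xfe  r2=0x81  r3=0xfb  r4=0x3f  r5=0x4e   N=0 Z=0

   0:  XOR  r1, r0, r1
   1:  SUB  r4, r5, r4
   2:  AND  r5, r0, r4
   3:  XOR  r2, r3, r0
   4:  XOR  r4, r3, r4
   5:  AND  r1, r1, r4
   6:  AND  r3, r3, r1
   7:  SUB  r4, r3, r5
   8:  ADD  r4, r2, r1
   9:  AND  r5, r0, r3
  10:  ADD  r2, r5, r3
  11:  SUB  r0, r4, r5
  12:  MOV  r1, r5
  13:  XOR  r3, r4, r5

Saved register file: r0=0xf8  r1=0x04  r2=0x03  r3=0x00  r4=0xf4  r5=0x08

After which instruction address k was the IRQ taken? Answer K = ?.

after  0: r0=0xf8 r1=0x06 r2=0x81 r3=0xfb r4=0x3f r5=0x4e  N=0 Z=0
after  1: r0=0xf8 r1=0x06 r2=0x81 r3=0xfb r4=0x0f r5=0x4e  N=0 Z=0
after  2: r0=0xf8 r1=0x06 r2=0x81 r3=0xfb r4=0x0f r5=0x08  N=0 Z=0
after  3: r0=0xf8 r1=0x06 r2=0x03 r3=0xfb r4=0x0f r5=0x08  N=0 Z=0
after  4: r0=0xf8 r1=0x06 r2=0x03 r3=0xfb r4=0xf4 r5=0x08  N=1 Z=0
after  5: r0=0xf8 r1=0x04 r2=0x03 r3=0xfb r4=0xf4 r5=0x08  N=0 Z=0
after  6: r0=0xf8 r1=0x04 r2=0x03 r3=0x00 r4=0xf4 r5=0x08  N=0 Z=1
-- IRQ taken; context saved, return-PC = 7 --

K = 6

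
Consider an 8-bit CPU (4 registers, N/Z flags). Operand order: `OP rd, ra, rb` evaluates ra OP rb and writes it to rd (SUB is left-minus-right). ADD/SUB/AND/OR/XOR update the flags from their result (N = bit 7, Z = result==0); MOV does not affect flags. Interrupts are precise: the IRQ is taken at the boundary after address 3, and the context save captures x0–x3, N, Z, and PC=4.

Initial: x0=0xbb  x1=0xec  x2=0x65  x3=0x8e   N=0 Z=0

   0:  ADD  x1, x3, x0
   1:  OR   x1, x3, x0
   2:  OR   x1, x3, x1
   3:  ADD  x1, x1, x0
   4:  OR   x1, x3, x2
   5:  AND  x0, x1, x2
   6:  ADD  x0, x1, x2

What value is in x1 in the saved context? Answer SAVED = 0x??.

SAVED = 0x7a

after  0: x0=0xbb x1=0x49 x2=0x65 x3=0x8e  N=0 Z=0
after  1: x0=0xbb x1=0xbf x2=0x65 x3=0x8e  N=1 Z=0
after  2: x0=0xbb x1=0xbf x2=0x65 x3=0x8e  N=1 Z=0
after  3: x0=0xbb x1=0x7a x2=0x65 x3=0x8e  N=0 Z=0
-- IRQ taken; context saved, return-PC = 4 --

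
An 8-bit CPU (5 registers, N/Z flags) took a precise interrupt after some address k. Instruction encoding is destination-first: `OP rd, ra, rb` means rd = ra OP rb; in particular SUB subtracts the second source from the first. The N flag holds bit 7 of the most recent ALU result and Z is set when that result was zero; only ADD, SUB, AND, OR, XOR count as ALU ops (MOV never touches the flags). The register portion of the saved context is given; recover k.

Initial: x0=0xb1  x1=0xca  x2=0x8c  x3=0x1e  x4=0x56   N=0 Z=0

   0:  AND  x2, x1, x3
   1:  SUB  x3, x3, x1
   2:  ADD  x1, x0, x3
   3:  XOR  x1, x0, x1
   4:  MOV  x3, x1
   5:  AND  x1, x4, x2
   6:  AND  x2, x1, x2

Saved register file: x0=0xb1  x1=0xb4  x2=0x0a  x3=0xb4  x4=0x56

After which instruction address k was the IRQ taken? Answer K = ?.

after  0: x0=0xb1 x1=0xca x2=0x0a x3=0x1e x4=0x56  N=0 Z=0
after  1: x0=0xb1 x1=0xca x2=0x0a x3=0x54 x4=0x56  N=0 Z=0
after  2: x0=0xb1 x1=0x05 x2=0x0a x3=0x54 x4=0x56  N=0 Z=0
after  3: x0=0xb1 x1=0xb4 x2=0x0a x3=0x54 x4=0x56  N=1 Z=0
after  4: x0=0xb1 x1=0xb4 x2=0x0a x3=0xb4 x4=0x56  N=1 Z=0
-- IRQ taken; context saved, return-PC = 5 --

K = 4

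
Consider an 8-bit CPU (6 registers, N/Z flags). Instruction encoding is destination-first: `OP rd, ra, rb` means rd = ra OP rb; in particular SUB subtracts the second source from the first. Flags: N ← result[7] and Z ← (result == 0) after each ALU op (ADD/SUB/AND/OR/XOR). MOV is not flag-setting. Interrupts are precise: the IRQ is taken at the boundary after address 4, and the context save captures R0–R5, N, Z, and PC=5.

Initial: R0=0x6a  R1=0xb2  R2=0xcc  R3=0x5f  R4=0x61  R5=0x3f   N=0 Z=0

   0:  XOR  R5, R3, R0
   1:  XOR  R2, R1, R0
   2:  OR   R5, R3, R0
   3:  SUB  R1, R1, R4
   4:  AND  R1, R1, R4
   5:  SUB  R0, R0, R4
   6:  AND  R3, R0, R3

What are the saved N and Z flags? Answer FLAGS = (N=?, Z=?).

after  0: R0=0x6a R1=0xb2 R2=0xcc R3=0x5f R4=0x61 R5=0x35  N=0 Z=0
after  1: R0=0x6a R1=0xb2 R2=0xd8 R3=0x5f R4=0x61 R5=0x35  N=1 Z=0
after  2: R0=0x6a R1=0xb2 R2=0xd8 R3=0x5f R4=0x61 R5=0x7f  N=0 Z=0
after  3: R0=0x6a R1=0x51 R2=0xd8 R3=0x5f R4=0x61 R5=0x7f  N=0 Z=0
after  4: R0=0x6a R1=0x41 R2=0xd8 R3=0x5f R4=0x61 R5=0x7f  N=0 Z=0
-- IRQ taken; context saved, return-PC = 5 --

FLAGS = (N=0, Z=0)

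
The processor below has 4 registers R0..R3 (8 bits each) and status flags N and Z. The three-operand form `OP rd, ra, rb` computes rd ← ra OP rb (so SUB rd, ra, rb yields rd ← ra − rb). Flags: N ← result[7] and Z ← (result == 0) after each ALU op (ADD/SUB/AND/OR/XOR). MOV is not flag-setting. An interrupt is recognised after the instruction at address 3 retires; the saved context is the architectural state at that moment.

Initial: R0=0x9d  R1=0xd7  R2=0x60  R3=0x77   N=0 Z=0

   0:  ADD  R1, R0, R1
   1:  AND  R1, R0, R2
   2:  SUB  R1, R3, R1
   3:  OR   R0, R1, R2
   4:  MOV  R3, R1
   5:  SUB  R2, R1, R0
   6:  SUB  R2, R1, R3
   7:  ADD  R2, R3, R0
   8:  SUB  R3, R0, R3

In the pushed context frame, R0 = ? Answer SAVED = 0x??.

after  0: R0=0x9d R1=0x74 R2=0x60 R3=0x77  N=0 Z=0
after  1: R0=0x9d R1=0x00 R2=0x60 R3=0x77  N=0 Z=1
after  2: R0=0x9d R1=0x77 R2=0x60 R3=0x77  N=0 Z=0
after  3: R0=0x77 R1=0x77 R2=0x60 R3=0x77  N=0 Z=0
-- IRQ taken; context saved, return-PC = 4 --

SAVED = 0x77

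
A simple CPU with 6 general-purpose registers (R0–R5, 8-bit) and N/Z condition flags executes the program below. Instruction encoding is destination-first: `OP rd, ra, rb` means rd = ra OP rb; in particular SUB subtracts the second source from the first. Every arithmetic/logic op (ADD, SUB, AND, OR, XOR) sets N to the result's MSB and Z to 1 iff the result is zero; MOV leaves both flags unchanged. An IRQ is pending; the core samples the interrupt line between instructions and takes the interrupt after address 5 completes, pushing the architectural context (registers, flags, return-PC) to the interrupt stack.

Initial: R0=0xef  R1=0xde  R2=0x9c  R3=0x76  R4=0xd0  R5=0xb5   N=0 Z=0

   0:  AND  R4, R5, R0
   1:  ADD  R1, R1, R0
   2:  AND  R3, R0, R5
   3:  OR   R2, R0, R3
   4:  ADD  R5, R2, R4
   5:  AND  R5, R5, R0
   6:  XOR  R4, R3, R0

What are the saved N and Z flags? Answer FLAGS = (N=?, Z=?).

FLAGS = (N=1, Z=0)

after  0: R0=0xef R1=0xde R2=0x9c R3=0x76 R4=0xa5 R5=0xb5  N=1 Z=0
after  1: R0=0xef R1=0xcd R2=0x9c R3=0x76 R4=0xa5 R5=0xb5  N=1 Z=0
after  2: R0=0xef R1=0xcd R2=0x9c R3=0xa5 R4=0xa5 R5=0xb5  N=1 Z=0
after  3: R0=0xef R1=0xcd R2=0xef R3=0xa5 R4=0xa5 R5=0xb5  N=1 Z=0
after  4: R0=0xef R1=0xcd R2=0xef R3=0xa5 R4=0xa5 R5=0x94  N=1 Z=0
after  5: R0=0xef R1=0xcd R2=0xef R3=0xa5 R4=0xa5 R5=0x84  N=1 Z=0
-- IRQ taken; context saved, return-PC = 6 --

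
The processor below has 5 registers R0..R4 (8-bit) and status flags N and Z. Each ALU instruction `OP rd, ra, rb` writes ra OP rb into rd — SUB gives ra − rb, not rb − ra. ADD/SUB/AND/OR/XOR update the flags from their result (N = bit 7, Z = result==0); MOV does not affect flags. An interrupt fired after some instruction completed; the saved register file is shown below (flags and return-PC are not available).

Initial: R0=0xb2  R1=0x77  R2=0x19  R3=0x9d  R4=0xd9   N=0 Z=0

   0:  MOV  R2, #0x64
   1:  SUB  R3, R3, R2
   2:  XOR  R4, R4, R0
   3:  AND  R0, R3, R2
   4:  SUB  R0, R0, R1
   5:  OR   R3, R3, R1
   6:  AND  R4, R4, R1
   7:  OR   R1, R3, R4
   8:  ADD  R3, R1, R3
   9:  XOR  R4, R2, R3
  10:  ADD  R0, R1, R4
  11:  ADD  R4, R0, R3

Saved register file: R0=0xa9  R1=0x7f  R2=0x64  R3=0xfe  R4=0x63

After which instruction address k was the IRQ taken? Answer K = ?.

after  0: R0=0xb2 R1=0x77 R2=0x64 R3=0x9d R4=0xd9  N=0 Z=0
after  1: R0=0xb2 R1=0x77 R2=0x64 R3=0x39 R4=0xd9  N=0 Z=0
after  2: R0=0xb2 R1=0x77 R2=0x64 R3=0x39 R4=0x6b  N=0 Z=0
after  3: R0=0x20 R1=0x77 R2=0x64 R3=0x39 R4=0x6b  N=0 Z=0
after  4: R0=0xa9 R1=0x77 R2=0x64 R3=0x39 R4=0x6b  N=1 Z=0
after  5: R0=0xa9 R1=0x77 R2=0x64 R3=0x7f R4=0x6b  N=0 Z=0
after  6: R0=0xa9 R1=0x77 R2=0x64 R3=0x7f R4=0x63  N=0 Z=0
after  7: R0=0xa9 R1=0x7f R2=0x64 R3=0x7f R4=0x63  N=0 Z=0
after  8: R0=0xa9 R1=0x7f R2=0x64 R3=0xfe R4=0x63  N=1 Z=0
-- IRQ taken; context saved, return-PC = 9 --

K = 8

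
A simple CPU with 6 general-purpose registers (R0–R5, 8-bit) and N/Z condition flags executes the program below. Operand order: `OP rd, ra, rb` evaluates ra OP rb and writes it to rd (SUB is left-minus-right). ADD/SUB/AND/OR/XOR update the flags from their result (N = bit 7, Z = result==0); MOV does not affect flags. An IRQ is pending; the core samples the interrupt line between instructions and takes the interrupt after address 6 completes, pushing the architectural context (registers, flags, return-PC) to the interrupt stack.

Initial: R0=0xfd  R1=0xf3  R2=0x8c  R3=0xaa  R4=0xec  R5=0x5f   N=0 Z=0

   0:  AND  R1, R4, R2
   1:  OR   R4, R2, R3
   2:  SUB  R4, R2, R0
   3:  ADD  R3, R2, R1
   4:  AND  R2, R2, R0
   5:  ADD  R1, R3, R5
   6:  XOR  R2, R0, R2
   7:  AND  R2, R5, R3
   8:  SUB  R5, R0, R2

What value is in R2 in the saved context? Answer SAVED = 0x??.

after  0: R0=0xfd R1=0x8c R2=0x8c R3=0xaa R4=0xec R5=0x5f  N=1 Z=0
after  1: R0=0xfd R1=0x8c R2=0x8c R3=0xaa R4=0xae R5=0x5f  N=1 Z=0
after  2: R0=0xfd R1=0x8c R2=0x8c R3=0xaa R4=0x8f R5=0x5f  N=1 Z=0
after  3: R0=0xfd R1=0x8c R2=0x8c R3=0x18 R4=0x8f R5=0x5f  N=0 Z=0
after  4: R0=0xfd R1=0x8c R2=0x8c R3=0x18 R4=0x8f R5=0x5f  N=1 Z=0
after  5: R0=0xfd R1=0x77 R2=0x8c R3=0x18 R4=0x8f R5=0x5f  N=0 Z=0
after  6: R0=0xfd R1=0x77 R2=0x71 R3=0x18 R4=0x8f R5=0x5f  N=0 Z=0
-- IRQ taken; context saved, return-PC = 7 --

SAVED = 0x71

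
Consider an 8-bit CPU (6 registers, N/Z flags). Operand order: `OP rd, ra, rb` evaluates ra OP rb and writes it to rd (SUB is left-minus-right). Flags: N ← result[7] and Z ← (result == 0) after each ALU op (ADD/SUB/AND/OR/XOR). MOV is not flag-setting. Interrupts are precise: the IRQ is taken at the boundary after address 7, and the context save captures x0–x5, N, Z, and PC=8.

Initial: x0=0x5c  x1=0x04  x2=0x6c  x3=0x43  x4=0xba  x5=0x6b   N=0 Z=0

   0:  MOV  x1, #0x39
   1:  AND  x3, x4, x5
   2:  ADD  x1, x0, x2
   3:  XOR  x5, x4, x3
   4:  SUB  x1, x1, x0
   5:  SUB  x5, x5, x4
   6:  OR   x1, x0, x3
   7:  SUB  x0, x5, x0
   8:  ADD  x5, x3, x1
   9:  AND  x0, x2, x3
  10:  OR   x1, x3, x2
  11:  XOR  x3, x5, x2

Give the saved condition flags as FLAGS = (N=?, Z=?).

after  0: x0=0x5c x1=0x39 x2=0x6c x3=0x43 x4=0xba x5=0x6b  N=0 Z=0
after  1: x0=0x5c x1=0x39 x2=0x6c x3=0x2a x4=0xba x5=0x6b  N=0 Z=0
after  2: x0=0x5c x1=0xc8 x2=0x6c x3=0x2a x4=0xba x5=0x6b  N=1 Z=0
after  3: x0=0x5c x1=0xc8 x2=0x6c x3=0x2a x4=0xba x5=0x90  N=1 Z=0
after  4: x0=0x5c x1=0x6c x2=0x6c x3=0x2a x4=0xba x5=0x90  N=0 Z=0
after  5: x0=0x5c x1=0x6c x2=0x6c x3=0x2a x4=0xba x5=0xd6  N=1 Z=0
after  6: x0=0x5c x1=0x7e x2=0x6c x3=0x2a x4=0xba x5=0xd6  N=0 Z=0
after  7: x0=0x7a x1=0x7e x2=0x6c x3=0x2a x4=0xba x5=0xd6  N=0 Z=0
-- IRQ taken; context saved, return-PC = 8 --

FLAGS = (N=0, Z=0)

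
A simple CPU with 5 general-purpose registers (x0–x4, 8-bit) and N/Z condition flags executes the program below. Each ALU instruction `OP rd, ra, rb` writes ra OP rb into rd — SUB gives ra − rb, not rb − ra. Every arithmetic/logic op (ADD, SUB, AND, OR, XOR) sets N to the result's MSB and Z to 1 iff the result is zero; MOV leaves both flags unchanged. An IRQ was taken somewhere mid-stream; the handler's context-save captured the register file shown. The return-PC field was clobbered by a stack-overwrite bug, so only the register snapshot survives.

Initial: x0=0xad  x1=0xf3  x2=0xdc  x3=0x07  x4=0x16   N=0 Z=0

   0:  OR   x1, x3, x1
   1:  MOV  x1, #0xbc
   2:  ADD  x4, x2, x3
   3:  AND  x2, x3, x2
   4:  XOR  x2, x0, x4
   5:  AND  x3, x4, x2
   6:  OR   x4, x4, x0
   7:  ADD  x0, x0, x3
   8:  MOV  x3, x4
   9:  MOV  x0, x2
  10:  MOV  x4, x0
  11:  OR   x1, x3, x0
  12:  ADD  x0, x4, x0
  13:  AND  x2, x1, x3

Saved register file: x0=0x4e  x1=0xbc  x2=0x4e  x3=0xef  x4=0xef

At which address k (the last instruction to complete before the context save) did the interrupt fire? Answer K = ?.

after  0: x0=0xad x1=0xf7 x2=0xdc x3=0x07 x4=0x16  N=1 Z=0
after  1: x0=0xad x1=0xbc x2=0xdc x3=0x07 x4=0x16  N=1 Z=0
after  2: x0=0xad x1=0xbc x2=0xdc x3=0x07 x4=0xe3  N=1 Z=0
after  3: x0=0xad x1=0xbc x2=0x04 x3=0x07 x4=0xe3  N=0 Z=0
after  4: x0=0xad x1=0xbc x2=0x4e x3=0x07 x4=0xe3  N=0 Z=0
after  5: x0=0xad x1=0xbc x2=0x4e x3=0x42 x4=0xe3  N=0 Z=0
after  6: x0=0xad x1=0xbc x2=0x4e x3=0x42 x4=0xef  N=1 Z=0
after  7: x0=0xef x1=0xbc x2=0x4e x3=0x42 x4=0xef  N=1 Z=0
after  8: x0=0xef x1=0xbc x2=0x4e x3=0xef x4=0xef  N=1 Z=0
after  9: x0=0x4e x1=0xbc x2=0x4e x3=0xef x4=0xef  N=1 Z=0
-- IRQ taken; context saved, return-PC = 10 --

K = 9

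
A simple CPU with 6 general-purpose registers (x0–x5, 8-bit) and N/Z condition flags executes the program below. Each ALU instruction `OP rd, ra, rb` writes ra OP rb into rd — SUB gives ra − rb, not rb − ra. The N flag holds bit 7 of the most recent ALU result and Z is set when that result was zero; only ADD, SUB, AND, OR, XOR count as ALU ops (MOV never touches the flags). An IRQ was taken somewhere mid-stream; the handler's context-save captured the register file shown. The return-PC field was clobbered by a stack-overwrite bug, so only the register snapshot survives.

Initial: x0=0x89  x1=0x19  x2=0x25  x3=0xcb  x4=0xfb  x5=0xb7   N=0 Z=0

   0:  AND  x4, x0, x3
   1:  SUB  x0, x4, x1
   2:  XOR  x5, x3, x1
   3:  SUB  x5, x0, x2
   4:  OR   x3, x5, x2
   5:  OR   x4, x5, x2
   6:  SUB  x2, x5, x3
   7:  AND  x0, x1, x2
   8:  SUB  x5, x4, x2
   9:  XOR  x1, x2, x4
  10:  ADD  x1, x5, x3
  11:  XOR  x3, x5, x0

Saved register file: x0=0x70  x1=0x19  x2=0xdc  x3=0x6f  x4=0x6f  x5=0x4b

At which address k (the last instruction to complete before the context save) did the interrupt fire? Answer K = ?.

after  0: x0=0x89 x1=0x19 x2=0x25 x3=0xcb x4=0x89 x5=0xb7  N=1 Z=0
after  1: x0=0x70 x1=0x19 x2=0x25 x3=0xcb x4=0x89 x5=0xb7  N=0 Z=0
after  2: x0=0x70 x1=0x19 x2=0x25 x3=0xcb x4=0x89 x5=0xd2  N=1 Z=0
after  3: x0=0x70 x1=0x19 x2=0x25 x3=0xcb x4=0x89 x5=0x4b  N=0 Z=0
after  4: x0=0x70 x1=0x19 x2=0x25 x3=0x6f x4=0x89 x5=0x4b  N=0 Z=0
after  5: x0=0x70 x1=0x19 x2=0x25 x3=0x6f x4=0x6f x5=0x4b  N=0 Z=0
after  6: x0=0x70 x1=0x19 x2=0xdc x3=0x6f x4=0x6f x5=0x4b  N=1 Z=0
-- IRQ taken; context saved, return-PC = 7 --

K = 6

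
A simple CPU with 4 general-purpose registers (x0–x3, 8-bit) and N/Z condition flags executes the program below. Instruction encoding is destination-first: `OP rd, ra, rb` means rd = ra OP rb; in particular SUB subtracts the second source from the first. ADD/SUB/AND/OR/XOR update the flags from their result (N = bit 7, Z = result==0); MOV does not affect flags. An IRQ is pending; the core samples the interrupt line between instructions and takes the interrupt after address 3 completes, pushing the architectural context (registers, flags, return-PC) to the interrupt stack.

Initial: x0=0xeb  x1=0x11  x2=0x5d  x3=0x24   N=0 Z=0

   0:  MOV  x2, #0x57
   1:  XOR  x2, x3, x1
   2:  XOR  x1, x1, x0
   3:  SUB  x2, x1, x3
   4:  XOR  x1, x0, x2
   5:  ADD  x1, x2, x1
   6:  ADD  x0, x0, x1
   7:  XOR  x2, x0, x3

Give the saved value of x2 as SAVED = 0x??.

after  0: x0=0xeb x1=0x11 x2=0x57 x3=0x24  N=0 Z=0
after  1: x0=0xeb x1=0x11 x2=0x35 x3=0x24  N=0 Z=0
after  2: x0=0xeb x1=0xfa x2=0x35 x3=0x24  N=1 Z=0
after  3: x0=0xeb x1=0xfa x2=0xd6 x3=0x24  N=1 Z=0
-- IRQ taken; context saved, return-PC = 4 --

SAVED = 0xd6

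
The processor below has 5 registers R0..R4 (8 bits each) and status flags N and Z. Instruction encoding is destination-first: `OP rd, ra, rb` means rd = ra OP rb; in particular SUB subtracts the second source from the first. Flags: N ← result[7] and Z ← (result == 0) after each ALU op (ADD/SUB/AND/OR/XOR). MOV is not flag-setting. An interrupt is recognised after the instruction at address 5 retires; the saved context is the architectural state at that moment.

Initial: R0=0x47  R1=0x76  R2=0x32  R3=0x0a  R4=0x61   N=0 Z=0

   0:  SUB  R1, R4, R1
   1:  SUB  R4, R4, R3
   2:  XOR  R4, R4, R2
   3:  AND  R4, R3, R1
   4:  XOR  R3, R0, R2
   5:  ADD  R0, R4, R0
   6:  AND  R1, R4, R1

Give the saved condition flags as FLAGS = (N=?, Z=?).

after  0: R0=0x47 R1=0xeb R2=0x32 R3=0x0a R4=0x61  N=1 Z=0
after  1: R0=0x47 R1=0xeb R2=0x32 R3=0x0a R4=0x57  N=0 Z=0
after  2: R0=0x47 R1=0xeb R2=0x32 R3=0x0a R4=0x65  N=0 Z=0
after  3: R0=0x47 R1=0xeb R2=0x32 R3=0x0a R4=0x0a  N=0 Z=0
after  4: R0=0x47 R1=0xeb R2=0x32 R3=0x75 R4=0x0a  N=0 Z=0
after  5: R0=0x51 R1=0xeb R2=0x32 R3=0x75 R4=0x0a  N=0 Z=0
-- IRQ taken; context saved, return-PC = 6 --

FLAGS = (N=0, Z=0)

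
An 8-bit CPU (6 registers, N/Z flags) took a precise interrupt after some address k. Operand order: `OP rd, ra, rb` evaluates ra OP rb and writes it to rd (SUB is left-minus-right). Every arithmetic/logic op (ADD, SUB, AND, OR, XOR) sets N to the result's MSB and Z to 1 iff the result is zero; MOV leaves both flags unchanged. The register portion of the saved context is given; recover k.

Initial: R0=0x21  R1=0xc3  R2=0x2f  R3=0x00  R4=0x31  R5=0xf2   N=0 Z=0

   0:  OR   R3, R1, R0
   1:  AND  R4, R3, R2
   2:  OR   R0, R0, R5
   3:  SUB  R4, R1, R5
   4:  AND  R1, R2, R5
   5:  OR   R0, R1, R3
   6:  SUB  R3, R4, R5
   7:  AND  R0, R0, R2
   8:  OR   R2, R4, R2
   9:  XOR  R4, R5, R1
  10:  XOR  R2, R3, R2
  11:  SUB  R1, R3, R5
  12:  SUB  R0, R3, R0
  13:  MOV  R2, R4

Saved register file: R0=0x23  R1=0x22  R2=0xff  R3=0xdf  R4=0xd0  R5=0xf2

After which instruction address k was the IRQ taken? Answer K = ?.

K = 9

after  0: R0=0x21 R1=0xc3 R2=0x2f R3=0xe3 R4=0x31 R5=0xf2  N=1 Z=0
after  1: R0=0x21 R1=0xc3 R2=0x2f R3=0xe3 R4=0x23 R5=0xf2  N=0 Z=0
after  2: R0=0xf3 R1=0xc3 R2=0x2f R3=0xe3 R4=0x23 R5=0xf2  N=1 Z=0
after  3: R0=0xf3 R1=0xc3 R2=0x2f R3=0xe3 R4=0xd1 R5=0xf2  N=1 Z=0
after  4: R0=0xf3 R1=0x22 R2=0x2f R3=0xe3 R4=0xd1 R5=0xf2  N=0 Z=0
after  5: R0=0xe3 R1=0x22 R2=0x2f R3=0xe3 R4=0xd1 R5=0xf2  N=1 Z=0
after  6: R0=0xe3 R1=0x22 R2=0x2f R3=0xdf R4=0xd1 R5=0xf2  N=1 Z=0
after  7: R0=0x23 R1=0x22 R2=0x2f R3=0xdf R4=0xd1 R5=0xf2  N=0 Z=0
after  8: R0=0x23 R1=0x22 R2=0xff R3=0xdf R4=0xd1 R5=0xf2  N=1 Z=0
after  9: R0=0x23 R1=0x22 R2=0xff R3=0xdf R4=0xd0 R5=0xf2  N=1 Z=0
-- IRQ taken; context saved, return-PC = 10 --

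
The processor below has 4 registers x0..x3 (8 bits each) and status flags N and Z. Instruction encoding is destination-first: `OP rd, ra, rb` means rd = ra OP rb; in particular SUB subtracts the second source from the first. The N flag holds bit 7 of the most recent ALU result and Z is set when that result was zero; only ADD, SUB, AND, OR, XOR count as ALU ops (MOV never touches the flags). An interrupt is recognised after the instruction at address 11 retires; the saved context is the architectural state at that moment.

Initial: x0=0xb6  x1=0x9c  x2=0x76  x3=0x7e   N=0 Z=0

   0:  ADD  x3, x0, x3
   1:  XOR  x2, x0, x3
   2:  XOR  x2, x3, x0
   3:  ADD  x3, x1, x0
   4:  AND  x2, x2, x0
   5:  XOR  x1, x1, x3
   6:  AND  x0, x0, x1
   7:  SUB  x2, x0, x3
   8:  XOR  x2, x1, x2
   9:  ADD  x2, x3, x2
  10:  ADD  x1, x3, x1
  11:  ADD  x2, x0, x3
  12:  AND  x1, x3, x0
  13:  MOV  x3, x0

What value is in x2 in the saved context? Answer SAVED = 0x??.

SAVED = 0xd8

after  0: x0=0xb6 x1=0x9c x2=0x76 x3=0x34  N=0 Z=0
after  1: x0=0xb6 x1=0x9c x2=0x82 x3=0x34  N=1 Z=0
after  2: x0=0xb6 x1=0x9c x2=0x82 x3=0x34  N=1 Z=0
after  3: x0=0xb6 x1=0x9c x2=0x82 x3=0x52  N=0 Z=0
after  4: x0=0xb6 x1=0x9c x2=0x82 x3=0x52  N=1 Z=0
after  5: x0=0xb6 x1=0xce x2=0x82 x3=0x52  N=1 Z=0
after  6: x0=0x86 x1=0xce x2=0x82 x3=0x52  N=1 Z=0
after  7: x0=0x86 x1=0xce x2=0x34 x3=0x52  N=0 Z=0
after  8: x0=0x86 x1=0xce x2=0xfa x3=0x52  N=1 Z=0
after  9: x0=0x86 x1=0xce x2=0x4c x3=0x52  N=0 Z=0
after 10: x0=0x86 x1=0x20 x2=0x4c x3=0x52  N=0 Z=0
after 11: x0=0x86 x1=0x20 x2=0xd8 x3=0x52  N=1 Z=0
-- IRQ taken; context saved, return-PC = 12 --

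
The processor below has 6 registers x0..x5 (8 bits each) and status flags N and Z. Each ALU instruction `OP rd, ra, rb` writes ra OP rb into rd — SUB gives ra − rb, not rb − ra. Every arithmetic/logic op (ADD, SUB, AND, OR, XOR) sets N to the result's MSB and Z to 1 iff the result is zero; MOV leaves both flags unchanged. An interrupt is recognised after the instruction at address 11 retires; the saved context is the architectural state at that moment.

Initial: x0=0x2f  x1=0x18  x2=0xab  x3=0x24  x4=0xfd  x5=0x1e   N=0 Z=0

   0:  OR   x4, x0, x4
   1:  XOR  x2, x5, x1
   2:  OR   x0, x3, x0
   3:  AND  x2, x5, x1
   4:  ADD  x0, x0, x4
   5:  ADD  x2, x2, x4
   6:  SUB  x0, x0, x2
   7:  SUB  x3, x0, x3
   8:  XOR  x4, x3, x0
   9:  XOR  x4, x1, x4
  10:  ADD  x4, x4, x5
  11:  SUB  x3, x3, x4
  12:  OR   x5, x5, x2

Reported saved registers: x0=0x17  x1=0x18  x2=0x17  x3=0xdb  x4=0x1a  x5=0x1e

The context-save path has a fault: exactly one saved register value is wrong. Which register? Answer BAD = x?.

after  0: x0=0x2f x1=0x18 x2=0xab x3=0x24 x4=0xff x5=0x1e  N=1 Z=0
after  1: x0=0x2f x1=0x18 x2=0x06 x3=0x24 x4=0xff x5=0x1e  N=0 Z=0
after  2: x0=0x2f x1=0x18 x2=0x06 x3=0x24 x4=0xff x5=0x1e  N=0 Z=0
after  3: x0=0x2f x1=0x18 x2=0x18 x3=0x24 x4=0xff x5=0x1e  N=0 Z=0
after  4: x0=0x2e x1=0x18 x2=0x18 x3=0x24 x4=0xff x5=0x1e  N=0 Z=0
after  5: x0=0x2e x1=0x18 x2=0x17 x3=0x24 x4=0xff x5=0x1e  N=0 Z=0
after  6: x0=0x17 x1=0x18 x2=0x17 x3=0x24 x4=0xff x5=0x1e  N=0 Z=0
after  7: x0=0x17 x1=0x18 x2=0x17 x3=0xf3 x4=0xff x5=0x1e  N=1 Z=0
after  8: x0=0x17 x1=0x18 x2=0x17 x3=0xf3 x4=0xe4 x5=0x1e  N=1 Z=0
after  9: x0=0x17 x1=0x18 x2=0x17 x3=0xf3 x4=0xfc x5=0x1e  N=1 Z=0
after 10: x0=0x17 x1=0x18 x2=0x17 x3=0xf3 x4=0x1a x5=0x1e  N=0 Z=0
after 11: x0=0x17 x1=0x18 x2=0x17 x3=0xd9 x4=0x1a x5=0x1e  N=1 Z=0
-- IRQ taken; context saved, return-PC = 12 --
mismatch: x3: reported 0xdb vs actual 0xd9

BAD = x3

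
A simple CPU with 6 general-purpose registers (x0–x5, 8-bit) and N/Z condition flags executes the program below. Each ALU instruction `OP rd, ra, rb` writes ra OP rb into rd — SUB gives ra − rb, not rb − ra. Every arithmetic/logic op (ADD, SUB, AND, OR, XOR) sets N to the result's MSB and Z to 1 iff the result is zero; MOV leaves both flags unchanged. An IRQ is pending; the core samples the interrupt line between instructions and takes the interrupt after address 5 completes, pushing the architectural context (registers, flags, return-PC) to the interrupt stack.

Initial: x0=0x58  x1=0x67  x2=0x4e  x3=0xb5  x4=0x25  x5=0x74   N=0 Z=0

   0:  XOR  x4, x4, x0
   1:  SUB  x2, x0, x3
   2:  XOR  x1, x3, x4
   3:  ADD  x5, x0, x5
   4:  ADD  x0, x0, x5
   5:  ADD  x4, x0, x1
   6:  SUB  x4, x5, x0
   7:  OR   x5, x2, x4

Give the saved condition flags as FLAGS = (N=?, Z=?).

after  0: x0=0x58 x1=0x67 x2=0x4e x3=0xb5 x4=0x7d x5=0x74  N=0 Z=0
after  1: x0=0x58 x1=0x67 x2=0xa3 x3=0xb5 x4=0x7d x5=0x74  N=1 Z=0
after  2: x0=0x58 x1=0xc8 x2=0xa3 x3=0xb5 x4=0x7d x5=0x74  N=1 Z=0
after  3: x0=0x58 x1=0xc8 x2=0xa3 x3=0xb5 x4=0x7d x5=0xcc  N=1 Z=0
after  4: x0=0x24 x1=0xc8 x2=0xa3 x3=0xb5 x4=0x7d x5=0xcc  N=0 Z=0
after  5: x0=0x24 x1=0xc8 x2=0xa3 x3=0xb5 x4=0xec x5=0xcc  N=1 Z=0
-- IRQ taken; context saved, return-PC = 6 --

FLAGS = (N=1, Z=0)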